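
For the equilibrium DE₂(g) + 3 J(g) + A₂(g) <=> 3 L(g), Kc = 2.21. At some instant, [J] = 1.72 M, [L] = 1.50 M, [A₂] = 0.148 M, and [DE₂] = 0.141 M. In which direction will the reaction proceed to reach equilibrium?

Qc = [L]³ / ([DE₂]·[J]³·[A₂]) = (1.50)³ / ((0.141)·(1.72)³·(0.148)) = 31.8
Qc = 31.8 > Kc = 2.21, so the reverse reaction proceeds.

in the reverse direction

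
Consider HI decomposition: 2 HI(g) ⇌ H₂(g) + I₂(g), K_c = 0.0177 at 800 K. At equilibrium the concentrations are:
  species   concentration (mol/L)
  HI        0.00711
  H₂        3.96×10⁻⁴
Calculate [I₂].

[I₂] = 0.00226 mol/L

At equilibrium, K_c = [H₂]·[I₂] / [HI]² = 0.0177.
(3.96×10⁻⁴)·([I₂]) / (0.00711)² = 0.0177
[I₂] = 0.00226 mol/L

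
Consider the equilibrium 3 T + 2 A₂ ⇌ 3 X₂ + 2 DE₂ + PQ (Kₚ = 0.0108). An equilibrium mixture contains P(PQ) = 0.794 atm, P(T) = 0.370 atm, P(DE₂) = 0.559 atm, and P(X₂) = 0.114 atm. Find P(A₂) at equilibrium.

P(A₂) = 0.820 atm

At equilibrium, Kₚ = P(X₂)³·P(DE₂)²·P(PQ) / (P(T)³·P(A₂)²) = 0.0108.
(0.114)³·(0.559)²·(0.794) / ((0.370)³·(P(A₂))²) = 0.0108
P(A₂)² = 0.672 ⇒ P(A₂) = 0.820 atm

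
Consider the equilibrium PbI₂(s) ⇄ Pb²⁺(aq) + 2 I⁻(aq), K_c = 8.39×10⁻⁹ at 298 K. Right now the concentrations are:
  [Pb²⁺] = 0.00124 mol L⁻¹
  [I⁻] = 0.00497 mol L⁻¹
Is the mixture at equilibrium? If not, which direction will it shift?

(PbI₂ is a pure solid — omitted from Q_c.)
Q_c = [Pb²⁺]·[I⁻]² = (0.00124)·(0.00497)² = 3.06×10⁻⁸
Q_c = 3.06×10⁻⁸ > K_c = 8.39×10⁻⁹: net reverse reaction.

no; Q > K, reaction proceeds in reverse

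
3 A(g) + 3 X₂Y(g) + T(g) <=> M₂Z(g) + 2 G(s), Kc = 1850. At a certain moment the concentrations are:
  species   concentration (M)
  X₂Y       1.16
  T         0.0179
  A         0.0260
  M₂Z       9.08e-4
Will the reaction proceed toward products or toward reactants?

(G is a pure solid — omitted from Qc.)
Qc = [M₂Z] / ([A]³·[X₂Y]³·[T]) = (9.08e-4) / ((0.0260)³·(1.16)³·(0.0179)) = 1850
Qc = 1850 = Kc, so the system is already at equilibrium.

neither direction; the system is at equilibrium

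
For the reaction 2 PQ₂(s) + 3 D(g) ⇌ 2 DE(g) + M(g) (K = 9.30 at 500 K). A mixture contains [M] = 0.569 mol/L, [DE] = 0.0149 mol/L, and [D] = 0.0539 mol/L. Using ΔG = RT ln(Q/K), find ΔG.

ΔG = -10.2 kJ/mol

(PQ₂ is a pure solid — omitted from Q.)
Q = [DE]²·[M] / [D]³ = (0.0149)²·(0.569) / (0.0539)³ = 0.807
ΔG = RT ln(Q/K) = (8.314 J mol⁻¹ K⁻¹)(500 K) × ln(0.807/9.30)
   = (4.157 kJ/mol)(-2.444) = -10.2 kJ/mol
ΔG < 0, so the forward reaction is spontaneous (proceeds forward).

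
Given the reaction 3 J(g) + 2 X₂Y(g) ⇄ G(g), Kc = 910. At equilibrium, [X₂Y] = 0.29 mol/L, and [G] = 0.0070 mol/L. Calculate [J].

At equilibrium, Kc = [G] / ([J]³·[X₂Y]²) = 910.
(0.0070) / (([J])³·(0.29)²) = 910
[J]³ = 9.15e-5 ⇒ [J] = 0.045 mol/L

[J] = 0.045 mol/L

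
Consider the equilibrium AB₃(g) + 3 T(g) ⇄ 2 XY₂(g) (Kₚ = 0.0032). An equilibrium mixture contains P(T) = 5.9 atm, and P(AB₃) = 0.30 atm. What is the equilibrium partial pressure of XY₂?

At equilibrium, Kₚ = P(XY₂)² / (P(AB₃)·P(T)³) = 0.0032.
(P(XY₂))² / ((0.30)·(5.9)³) = 0.0032
P(XY₂)² = 0.197 ⇒ P(XY₂) = 0.44 atm

P(XY₂) = 0.44 atm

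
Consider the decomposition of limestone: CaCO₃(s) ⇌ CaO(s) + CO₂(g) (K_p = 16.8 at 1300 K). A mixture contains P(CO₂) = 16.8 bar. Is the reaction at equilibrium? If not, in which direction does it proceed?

(CaCO₃, CaO are pure solids — omitted from Q_p.)
Q_p = P(CO₂) = 16.8
Q_p = 16.8 = K_p, so the system is already at equilibrium.

at equilibrium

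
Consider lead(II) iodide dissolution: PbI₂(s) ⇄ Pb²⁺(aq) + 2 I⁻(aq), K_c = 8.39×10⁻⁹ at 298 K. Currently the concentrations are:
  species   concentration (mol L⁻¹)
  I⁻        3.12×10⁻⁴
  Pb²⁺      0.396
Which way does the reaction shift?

(PbI₂ is a pure solid — omitted from Q_c.)
Q_c = [Pb²⁺]·[I⁻]² = (0.396)·(3.12×10⁻⁴)² = 3.85×10⁻⁸
Q_c = 3.85×10⁻⁸ > K_c = 8.39×10⁻⁹, so the reverse reaction proceeds.

toward reactants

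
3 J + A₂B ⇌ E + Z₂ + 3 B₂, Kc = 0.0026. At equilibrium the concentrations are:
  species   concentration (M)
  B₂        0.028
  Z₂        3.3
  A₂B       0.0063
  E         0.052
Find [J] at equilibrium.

At equilibrium, Kc = [E]·[Z₂]·[B₂]³ / ([J]³·[A₂B]) = 0.0026.
(0.052)·(3.3)·(0.028)³ / (([J])³·(0.0063)) = 0.0026
[J]³ = 0.230 ⇒ [J] = 0.61 M

[J] = 0.61 M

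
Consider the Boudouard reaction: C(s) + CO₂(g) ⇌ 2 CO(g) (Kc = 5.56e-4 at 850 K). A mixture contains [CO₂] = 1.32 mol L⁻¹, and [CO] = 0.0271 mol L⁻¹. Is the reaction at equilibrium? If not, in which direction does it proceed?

(C is a pure solid — omitted from Qc.)
Qc = [CO]² / [CO₂] = (0.0271)² / (1.32) = 5.56e-4
Qc = 5.56e-4 = Kc, so the system is already at equilibrium.

at equilibrium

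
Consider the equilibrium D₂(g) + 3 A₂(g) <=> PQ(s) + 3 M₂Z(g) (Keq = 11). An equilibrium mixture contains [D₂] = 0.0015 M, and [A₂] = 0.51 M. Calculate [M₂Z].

(PQ is a pure solid — omitted from Keq.)
At equilibrium, Keq = [M₂Z]³ / ([D₂]·[A₂]³) = 11.
([M₂Z])³ / ((0.0015)·(0.51)³) = 11
[M₂Z]³ = 0.00219 ⇒ [M₂Z] = 0.13 M

[M₂Z] = 0.13 M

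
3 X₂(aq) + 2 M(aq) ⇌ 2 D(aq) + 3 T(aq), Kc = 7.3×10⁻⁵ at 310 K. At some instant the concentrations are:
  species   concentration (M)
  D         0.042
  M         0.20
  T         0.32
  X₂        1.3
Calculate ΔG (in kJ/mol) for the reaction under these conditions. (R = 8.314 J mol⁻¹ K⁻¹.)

ΔG = 5.67 kJ/mol

Qc = [D]²·[T]³ / ([X₂]³·[M]²) = (0.042)²·(0.32)³ / ((1.3)³·(0.20)²) = 6.58×10⁻⁴
ΔG = RT ln(Qc/Kc) = (8.314 J mol⁻¹ K⁻¹)(310 K) × ln(6.58×10⁻⁴/7.3×10⁻⁵)
   = (2.577 kJ/mol)(2.199) = 5.67 kJ/mol
ΔG > 0, so the forward reaction is non-spontaneous (proceeds in reverse).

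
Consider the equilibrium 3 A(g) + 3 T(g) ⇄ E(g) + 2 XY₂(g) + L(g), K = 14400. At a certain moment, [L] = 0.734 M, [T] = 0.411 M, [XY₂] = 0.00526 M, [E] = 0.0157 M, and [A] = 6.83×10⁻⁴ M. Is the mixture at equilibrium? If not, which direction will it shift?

Q = [E]·[XY₂]²·[L] / ([A]³·[T]³) = (0.0157)·(0.00526)²·(0.734) / ((6.83×10⁻⁴)³·(0.411)³) = 14400
Q = 14400 = K; the system is at equilibrium.

yes, at equilibrium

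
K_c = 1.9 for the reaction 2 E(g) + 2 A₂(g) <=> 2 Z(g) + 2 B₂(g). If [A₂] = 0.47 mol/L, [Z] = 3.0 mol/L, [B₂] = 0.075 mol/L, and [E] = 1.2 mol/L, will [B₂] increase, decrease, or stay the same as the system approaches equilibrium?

Q_c = [Z]²·[B₂]² / ([E]²·[A₂]²) = (3.0)²·(0.075)² / ((1.2)²·(0.47)²) = 0.16
Q_c = 0.16 < K_c = 1.9: net forward reaction.
B₂ is a product, so it increases.

increase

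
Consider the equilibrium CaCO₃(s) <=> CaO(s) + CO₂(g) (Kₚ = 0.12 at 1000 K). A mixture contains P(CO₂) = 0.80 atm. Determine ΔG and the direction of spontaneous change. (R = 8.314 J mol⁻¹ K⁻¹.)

ΔG = 15.8 kJ/mol; the forward reaction is non-spontaneous

(CaCO₃, CaO are pure solids — omitted from Qₚ.)
Qₚ = P(CO₂) = 0.800
ΔG = RT ln(Qₚ/Kₚ) = (8.314 J mol⁻¹ K⁻¹)(1000 K) × ln(0.800/0.12)
   = (8.314 kJ/mol)(1.897) = 15.8 kJ/mol
ΔG > 0, so the forward reaction is non-spontaneous (proceeds in reverse).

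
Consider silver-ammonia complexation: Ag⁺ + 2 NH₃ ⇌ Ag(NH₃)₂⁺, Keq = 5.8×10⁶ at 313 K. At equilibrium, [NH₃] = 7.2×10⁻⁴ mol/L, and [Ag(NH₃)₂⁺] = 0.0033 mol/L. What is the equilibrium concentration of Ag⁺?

[Ag⁺] = 0.0011 mol/L

At equilibrium, Keq = [Ag(NH₃)₂⁺] / ([Ag⁺]·[NH₃]²) = 5.8×10⁶.
(0.0033) / (([Ag⁺])·(7.2×10⁻⁴)²) = 5.8×10⁶
[Ag⁺] = 0.00110 = 0.0011 mol/L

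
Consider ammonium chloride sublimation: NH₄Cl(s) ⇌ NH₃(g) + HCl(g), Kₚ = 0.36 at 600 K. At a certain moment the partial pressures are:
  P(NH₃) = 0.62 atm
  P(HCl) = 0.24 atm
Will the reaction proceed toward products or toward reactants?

to the right

(NH₄Cl is a pure solid — omitted from Qₚ.)
Qₚ = P(NH₃)·P(HCl) = (0.62)·(0.24) = 0.15
Qₚ = 0.15 < Kₚ = 0.36, so the forward reaction proceeds.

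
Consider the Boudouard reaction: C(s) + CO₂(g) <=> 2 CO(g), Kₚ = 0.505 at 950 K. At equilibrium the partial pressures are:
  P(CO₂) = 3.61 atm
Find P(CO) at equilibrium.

P(CO) = 1.35 atm

(C is a pure solid — omitted from Kₚ.)
At equilibrium, Kₚ = P(CO)² / P(CO₂) = 0.505.
(P(CO))² / (3.61) = 0.505
P(CO)² = 1.82 ⇒ P(CO) = 1.35 atm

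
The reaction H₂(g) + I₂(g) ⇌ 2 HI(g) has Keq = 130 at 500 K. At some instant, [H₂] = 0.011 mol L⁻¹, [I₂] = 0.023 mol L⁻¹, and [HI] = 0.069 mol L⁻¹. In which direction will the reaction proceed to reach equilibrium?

Q = [HI]² / ([H₂]·[I₂]) = (0.069)² / ((0.011)·(0.023)) = 19
Q = 19 < Keq = 130, so the forward reaction proceeds.

to the right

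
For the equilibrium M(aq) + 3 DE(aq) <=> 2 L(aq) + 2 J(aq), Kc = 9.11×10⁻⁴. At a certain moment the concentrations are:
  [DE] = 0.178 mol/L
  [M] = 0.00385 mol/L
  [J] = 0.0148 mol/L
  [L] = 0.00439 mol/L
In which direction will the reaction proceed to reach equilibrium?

Qc = [L]²·[J]² / ([M]·[DE]³) = (0.00439)²·(0.0148)² / ((0.00385)·(0.178)³) = 1.94×10⁻⁴
Qc = 1.94×10⁻⁴ < Kc = 9.11×10⁻⁴, so the forward reaction proceeds.

forward (toward products)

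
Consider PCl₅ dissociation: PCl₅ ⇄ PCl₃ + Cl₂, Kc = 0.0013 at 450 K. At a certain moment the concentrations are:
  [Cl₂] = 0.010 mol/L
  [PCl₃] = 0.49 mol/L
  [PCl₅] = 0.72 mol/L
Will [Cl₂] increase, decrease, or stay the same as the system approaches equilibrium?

Qc = [PCl₃]·[Cl₂] / [PCl₅] = (0.49)·(0.010) / (0.72) = 0.0068
Qc = 0.0068 > Kc = 0.0013: net reverse reaction.
Cl₂ is a product, so it decreases.

decrease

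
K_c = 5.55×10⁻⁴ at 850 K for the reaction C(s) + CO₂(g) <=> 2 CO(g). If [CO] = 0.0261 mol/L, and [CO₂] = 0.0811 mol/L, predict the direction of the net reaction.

reverse (toward reactants)

(C is a pure solid — omitted from Q_c.)
Q_c = [CO]² / [CO₂] = (0.0261)² / (0.0811) = 0.00840
Q_c = 0.00840 > K_c = 5.55×10⁻⁴, so the reverse reaction proceeds.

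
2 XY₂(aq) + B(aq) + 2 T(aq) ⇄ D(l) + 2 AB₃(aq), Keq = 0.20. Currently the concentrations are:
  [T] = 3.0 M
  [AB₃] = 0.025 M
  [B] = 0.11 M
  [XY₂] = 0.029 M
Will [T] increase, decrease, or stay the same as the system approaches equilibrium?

(D is a pure liquid — omitted from Q.)
Q = [AB₃]² / ([XY₂]²·[B]·[T]²) = (0.025)² / ((0.029)²·(0.11)·(3.0)²) = 0.75
Q = 0.75 > Keq = 0.20: net reverse reaction.
T is a reactant, so it increases.

increase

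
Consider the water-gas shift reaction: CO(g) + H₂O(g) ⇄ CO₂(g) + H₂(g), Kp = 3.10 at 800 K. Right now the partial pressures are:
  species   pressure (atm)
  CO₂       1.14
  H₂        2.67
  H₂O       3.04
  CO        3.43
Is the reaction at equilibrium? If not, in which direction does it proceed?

toward products

Qp = P(CO₂)·P(H₂) / (P(CO)·P(H₂O)) = (1.14)·(2.67) / ((3.43)·(3.04)) = 0.292
Qp = 0.292 < Kp = 3.10, so the forward reaction proceeds.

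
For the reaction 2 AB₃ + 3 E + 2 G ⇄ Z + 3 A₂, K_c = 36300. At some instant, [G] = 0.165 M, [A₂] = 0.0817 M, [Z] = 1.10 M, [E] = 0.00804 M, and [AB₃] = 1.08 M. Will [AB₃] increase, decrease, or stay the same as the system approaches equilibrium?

stay the same

Q_c = [Z]·[A₂]³ / ([AB₃]²·[E]³·[G]²) = (1.10)·(0.0817)³ / ((1.08)²·(0.00804)³·(0.165)²) = 36300
Q_c = 36300 = K_c; the system is at equilibrium.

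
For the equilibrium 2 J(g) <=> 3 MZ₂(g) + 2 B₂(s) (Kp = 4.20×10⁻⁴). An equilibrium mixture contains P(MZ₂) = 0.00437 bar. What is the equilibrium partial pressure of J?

(B₂ is a pure solid — omitted from Kp.)
At equilibrium, Kp = P(MZ₂)³ / P(J)² = 4.20×10⁻⁴.
(0.00437)³ / (P(J))² = 4.20×10⁻⁴
P(J)² = 1.99×10⁻⁴ ⇒ P(J) = 0.0141 bar

P(J) = 0.0141 bar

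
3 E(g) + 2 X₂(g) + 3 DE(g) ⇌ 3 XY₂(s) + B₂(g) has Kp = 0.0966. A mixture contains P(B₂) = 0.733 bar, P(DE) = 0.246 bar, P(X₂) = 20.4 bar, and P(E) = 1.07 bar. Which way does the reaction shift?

(XY₂ is a pure solid — omitted from Qp.)
Qp = P(B₂) / (P(E)³·P(X₂)²·P(DE)³) = (0.733) / ((1.07)³·(20.4)²·(0.246)³) = 0.0966
Qp = 0.0966 = Kp, so the system is already at equilibrium.

neither direction; the system is at equilibrium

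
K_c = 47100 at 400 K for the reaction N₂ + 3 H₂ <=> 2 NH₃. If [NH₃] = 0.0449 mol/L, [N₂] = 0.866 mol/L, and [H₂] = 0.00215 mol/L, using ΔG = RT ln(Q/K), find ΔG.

ΔG = 5.33 kJ/mol

Q_c = [NH₃]² / ([N₂]·[H₂]³) = (0.0449)² / ((0.866)·(0.00215)³) = 2.34×10⁵
ΔG = RT ln(Q_c/K_c) = (8.314 J mol⁻¹ K⁻¹)(400 K) × ln(2.34×10⁵/47100)
   = (3.326 kJ/mol)(1.603) = 5.33 kJ/mol
ΔG > 0, so the forward reaction is non-spontaneous (proceeds in reverse).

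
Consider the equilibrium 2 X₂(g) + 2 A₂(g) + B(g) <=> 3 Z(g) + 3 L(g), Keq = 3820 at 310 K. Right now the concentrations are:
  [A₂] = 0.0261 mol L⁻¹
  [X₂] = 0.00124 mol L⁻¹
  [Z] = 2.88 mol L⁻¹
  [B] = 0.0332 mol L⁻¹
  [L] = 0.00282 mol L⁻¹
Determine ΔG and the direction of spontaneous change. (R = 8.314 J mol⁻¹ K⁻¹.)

ΔG = 3.59 kJ/mol; the forward reaction is non-spontaneous

Q = [Z]³·[L]³ / ([X₂]²·[A₂]²·[B]) = (2.88)³·(0.00282)³ / ((0.00124)²·(0.0261)²·(0.0332)) = 15400
ΔG = RT ln(Q/Keq) = (8.314 J mol⁻¹ K⁻¹)(310 K) × ln(15400/3820)
   = (2.577 kJ/mol)(1.394) = 3.59 kJ/mol
ΔG > 0, so the forward reaction is non-spontaneous (proceeds in reverse).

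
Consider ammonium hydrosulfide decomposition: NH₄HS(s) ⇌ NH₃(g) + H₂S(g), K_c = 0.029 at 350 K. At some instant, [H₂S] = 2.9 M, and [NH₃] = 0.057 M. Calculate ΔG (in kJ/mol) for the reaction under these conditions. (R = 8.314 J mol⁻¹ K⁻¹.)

ΔG = 5.06 kJ/mol

(NH₄HS is a pure solid — omitted from Q_c.)
Q_c = [NH₃]·[H₂S] = (0.057)·(2.9) = 0.165
ΔG = RT ln(Q_c/K_c) = (8.314 J mol⁻¹ K⁻¹)(350 K) × ln(0.165/0.029)
   = (2.910 kJ/mol)(1.739) = 5.06 kJ/mol
ΔG > 0, so the forward reaction is non-spontaneous (proceeds in reverse).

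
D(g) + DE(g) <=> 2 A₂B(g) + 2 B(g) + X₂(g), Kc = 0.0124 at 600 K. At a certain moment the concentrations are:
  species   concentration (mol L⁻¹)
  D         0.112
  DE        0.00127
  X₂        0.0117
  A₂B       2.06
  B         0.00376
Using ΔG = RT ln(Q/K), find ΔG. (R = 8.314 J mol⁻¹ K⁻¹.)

Qc = [A₂B]²·[B]²·[X₂] / ([D]·[DE]) = (2.06)²·(0.00376)²·(0.0117) / ((0.112)·(0.00127)) = 0.00493
ΔG = RT ln(Qc/Kc) = (8.314 J mol⁻¹ K⁻¹)(600 K) × ln(0.00493/0.0124)
   = (4.988 kJ/mol)(-0.9224) = -4.60 kJ/mol
ΔG < 0, so the forward reaction is spontaneous (proceeds forward).

ΔG = -4.60 kJ/mol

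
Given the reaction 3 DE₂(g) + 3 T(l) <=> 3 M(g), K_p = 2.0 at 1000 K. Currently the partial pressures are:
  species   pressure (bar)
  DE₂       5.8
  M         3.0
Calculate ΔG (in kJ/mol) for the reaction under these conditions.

ΔG = -22.2 kJ/mol

(T is a pure liquid — omitted from Q_p.)
Q_p = P(M)³ / P(DE₂)³ = (3.0)³ / (5.8)³ = 0.138
ΔG = RT ln(Q_p/K_p) = (8.314 J mol⁻¹ K⁻¹)(1000 K) × ln(0.138/2.0)
   = (8.314 kJ/mol)(-2.674) = -22.2 kJ/mol
ΔG < 0, so the forward reaction is spontaneous (proceeds forward).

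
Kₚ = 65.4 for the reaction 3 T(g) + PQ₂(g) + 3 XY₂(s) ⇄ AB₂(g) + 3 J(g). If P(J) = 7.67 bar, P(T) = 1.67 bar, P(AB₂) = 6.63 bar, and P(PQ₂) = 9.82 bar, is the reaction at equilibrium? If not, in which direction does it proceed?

at equilibrium

(XY₂ is a pure solid — omitted from Qₚ.)
Qₚ = P(AB₂)·P(J)³ / (P(T)³·P(PQ₂)) = (6.63)·(7.67)³ / ((1.67)³·(9.82)) = 65.4
Qₚ = 65.4 = Kₚ, so the system is already at equilibrium.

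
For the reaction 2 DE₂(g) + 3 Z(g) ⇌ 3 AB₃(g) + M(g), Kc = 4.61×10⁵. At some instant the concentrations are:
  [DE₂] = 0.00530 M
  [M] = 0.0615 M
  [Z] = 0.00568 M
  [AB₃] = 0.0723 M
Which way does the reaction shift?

Qc = [AB₃]³·[M] / ([DE₂]²·[Z]³) = (0.0723)³·(0.0615) / ((0.00530)²·(0.00568)³) = 4.52×10⁶
Qc = 4.52×10⁶ > Kc = 4.61×10⁵, so the reverse reaction proceeds.

to the left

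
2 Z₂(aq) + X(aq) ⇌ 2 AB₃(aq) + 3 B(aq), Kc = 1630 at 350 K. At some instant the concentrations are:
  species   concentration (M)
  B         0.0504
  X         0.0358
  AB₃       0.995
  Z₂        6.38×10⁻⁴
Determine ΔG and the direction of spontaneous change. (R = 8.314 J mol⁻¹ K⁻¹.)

Qc = [AB₃]²·[B]³ / ([Z₂]²·[X]) = (0.995)²·(0.0504)³ / ((6.38×10⁻⁴)²·(0.0358)) = 8700
ΔG = RT ln(Qc/Kc) = (8.314 J mol⁻¹ K⁻¹)(350 K) × ln(8700/1630)
   = (2.910 kJ/mol)(1.675) = 4.87 kJ/mol
ΔG > 0, so the forward reaction is non-spontaneous (proceeds in reverse).

ΔG = 4.87 kJ/mol; the forward reaction is non-spontaneous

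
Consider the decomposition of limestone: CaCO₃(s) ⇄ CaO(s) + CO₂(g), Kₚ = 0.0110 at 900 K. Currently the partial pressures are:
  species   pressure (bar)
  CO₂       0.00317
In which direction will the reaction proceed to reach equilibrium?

(CaCO₃, CaO are pure solids — omitted from Qₚ.)
Qₚ = P(CO₂) = 0.00317
Qₚ = 0.00317 < Kₚ = 0.0110, so the forward reaction proceeds.

in the forward direction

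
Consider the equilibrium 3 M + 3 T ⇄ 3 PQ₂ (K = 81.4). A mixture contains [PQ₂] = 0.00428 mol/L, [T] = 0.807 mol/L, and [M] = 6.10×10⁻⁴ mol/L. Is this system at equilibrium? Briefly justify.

no; Q > K, reaction proceeds in reverse

Q = [PQ₂]³ / ([M]³·[T]³) = (0.00428)³ / ((6.10×10⁻⁴)³·(0.807)³) = 657
Q = 657 > K = 81.4: net reverse reaction.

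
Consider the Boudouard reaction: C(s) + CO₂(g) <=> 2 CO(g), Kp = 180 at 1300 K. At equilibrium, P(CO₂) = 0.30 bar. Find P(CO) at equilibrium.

P(CO) = 7.3 bar

(C is a pure solid — omitted from Kp.)
At equilibrium, Kp = P(CO)² / P(CO₂) = 180.
(P(CO))² / (0.30) = 180
P(CO)² = 54.0 ⇒ P(CO) = 7.3 bar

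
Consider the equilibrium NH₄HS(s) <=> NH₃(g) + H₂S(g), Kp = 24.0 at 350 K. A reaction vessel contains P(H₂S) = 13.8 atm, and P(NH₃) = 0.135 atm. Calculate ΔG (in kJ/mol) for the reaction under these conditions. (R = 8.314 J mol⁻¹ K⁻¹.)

(NH₄HS is a pure solid — omitted from Qp.)
Qp = P(NH₃)·P(H₂S) = (0.135)·(13.8) = 1.86
ΔG = RT ln(Qp/Kp) = (8.314 J mol⁻¹ K⁻¹)(350 K) × ln(1.86/24.0)
   = (2.910 kJ/mol)(-2.557) = -7.44 kJ/mol
ΔG < 0, so the forward reaction is spontaneous (proceeds forward).

ΔG = -7.44 kJ/mol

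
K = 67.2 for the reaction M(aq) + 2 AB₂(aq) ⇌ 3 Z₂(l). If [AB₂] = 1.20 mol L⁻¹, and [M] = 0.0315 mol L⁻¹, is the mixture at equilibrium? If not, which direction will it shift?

(Z₂ is a pure liquid — omitted from Q.)
Q = 1 / ([M]·[AB₂]²) = 1 / ((0.0315)·(1.20)²) = 22.0
Q = 22.0 < K = 67.2: net forward reaction.

no; Q < K, reaction proceeds forward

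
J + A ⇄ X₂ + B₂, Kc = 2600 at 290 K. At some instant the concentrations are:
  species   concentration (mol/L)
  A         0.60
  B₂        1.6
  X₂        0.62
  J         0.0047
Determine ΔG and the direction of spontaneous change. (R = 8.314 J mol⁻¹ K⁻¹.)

ΔG = -4.82 kJ/mol; the forward reaction is spontaneous

Qc = [X₂]·[B₂] / ([J]·[A]) = (0.62)·(1.6) / ((0.0047)·(0.60)) = 352
ΔG = RT ln(Qc/Kc) = (8.314 J mol⁻¹ K⁻¹)(290 K) × ln(352/2600)
   = (2.411 kJ/mol)(-2.000) = -4.82 kJ/mol
ΔG < 0, so the forward reaction is spontaneous (proceeds forward).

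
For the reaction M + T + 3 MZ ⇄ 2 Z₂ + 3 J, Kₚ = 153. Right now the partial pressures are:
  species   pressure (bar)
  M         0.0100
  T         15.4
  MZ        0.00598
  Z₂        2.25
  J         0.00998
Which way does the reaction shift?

Qₚ = P(Z₂)²·P(J)³ / (P(M)·P(T)·P(MZ)³) = (2.25)²·(0.00998)³ / ((0.0100)·(15.4)·(0.00598)³) = 153
Qₚ = 153 = Kₚ, so the system is already at equilibrium.

at equilibrium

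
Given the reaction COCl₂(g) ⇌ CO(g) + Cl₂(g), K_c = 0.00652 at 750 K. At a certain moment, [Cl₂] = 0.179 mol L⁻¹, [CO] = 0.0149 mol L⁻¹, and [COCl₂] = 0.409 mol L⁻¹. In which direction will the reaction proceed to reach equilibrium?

Q_c = [CO]·[Cl₂] / [COCl₂] = (0.0149)·(0.179) / (0.409) = 0.00652
Q_c = 0.00652 = K_c, so the system is already at equilibrium.

at equilibrium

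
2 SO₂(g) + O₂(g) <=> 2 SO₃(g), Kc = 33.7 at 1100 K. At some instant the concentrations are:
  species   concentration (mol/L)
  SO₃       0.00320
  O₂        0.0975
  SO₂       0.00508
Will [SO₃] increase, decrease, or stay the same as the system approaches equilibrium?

increase

Qc = [SO₃]² / ([SO₂]²·[O₂]) = (0.00320)² / ((0.00508)²·(0.0975)) = 4.07
Qc = 4.07 < Kc = 33.7: net forward reaction.
SO₃ is a product, so it increases.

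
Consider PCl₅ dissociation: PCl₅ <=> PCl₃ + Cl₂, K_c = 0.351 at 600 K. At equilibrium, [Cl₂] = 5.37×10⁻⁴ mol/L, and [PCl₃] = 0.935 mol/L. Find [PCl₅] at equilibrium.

[PCl₅] = 0.00143 mol/L

At equilibrium, K_c = [PCl₃]·[Cl₂] / [PCl₅] = 0.351.
(0.935)·(5.37×10⁻⁴) / ([PCl₅]) = 0.351
[PCl₅] = 0.00143 mol/L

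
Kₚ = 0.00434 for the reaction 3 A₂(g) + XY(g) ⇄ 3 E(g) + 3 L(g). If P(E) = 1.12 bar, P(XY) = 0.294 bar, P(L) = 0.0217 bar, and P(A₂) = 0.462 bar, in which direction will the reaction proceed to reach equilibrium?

Qₚ = P(E)³·P(L)³ / (P(A₂)³·P(XY)) = (1.12)³·(0.0217)³ / ((0.462)³·(0.294)) = 4.95e-4
Qₚ = 4.95e-4 < Kₚ = 0.00434, so the forward reaction proceeds.

to the right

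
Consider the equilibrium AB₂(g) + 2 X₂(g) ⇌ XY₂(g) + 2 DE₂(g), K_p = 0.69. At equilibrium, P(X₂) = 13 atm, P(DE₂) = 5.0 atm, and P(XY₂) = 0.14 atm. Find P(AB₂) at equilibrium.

P(AB₂) = 0.030 atm

At equilibrium, K_p = P(XY₂)·P(DE₂)² / (P(AB₂)·P(X₂)²) = 0.69.
(0.14)·(5.0)² / ((P(AB₂))·(13)²) = 0.69
P(AB₂) = 0.0300 = 0.030 atm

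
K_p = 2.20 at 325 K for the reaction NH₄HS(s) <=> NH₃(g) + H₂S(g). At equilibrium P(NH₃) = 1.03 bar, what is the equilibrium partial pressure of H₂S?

P(H₂S) = 2.14 bar

(NH₄HS is a pure solid — omitted from K_p.)
At equilibrium, K_p = P(NH₃)·P(H₂S) = 2.20.
(1.03)·(P(H₂S)) = 2.20
P(H₂S) = 2.14 bar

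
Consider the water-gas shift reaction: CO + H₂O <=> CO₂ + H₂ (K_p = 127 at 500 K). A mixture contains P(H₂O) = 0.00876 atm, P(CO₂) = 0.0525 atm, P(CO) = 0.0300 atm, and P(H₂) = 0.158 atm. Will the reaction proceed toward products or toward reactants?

Q_p = P(CO₂)·P(H₂) / (P(CO)·P(H₂O)) = (0.0525)·(0.158) / ((0.0300)·(0.00876)) = 31.6
Q_p = 31.6 < K_p = 127, so the forward reaction proceeds.

forward (toward products)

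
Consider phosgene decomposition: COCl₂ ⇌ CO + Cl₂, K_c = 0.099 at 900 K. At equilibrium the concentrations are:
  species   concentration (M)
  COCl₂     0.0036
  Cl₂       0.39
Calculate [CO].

At equilibrium, K_c = [CO]·[Cl₂] / [COCl₂] = 0.099.
([CO])·(0.39) / (0.0036) = 0.099
[CO] = 9.14e-4 = 9.1e-4 M

[CO] = 9.1e-4 M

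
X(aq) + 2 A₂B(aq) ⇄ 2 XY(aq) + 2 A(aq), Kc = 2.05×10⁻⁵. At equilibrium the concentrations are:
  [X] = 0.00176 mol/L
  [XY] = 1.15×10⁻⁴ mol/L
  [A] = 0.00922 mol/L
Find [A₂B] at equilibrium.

[A₂B] = 0.00558 mol/L

At equilibrium, Kc = [XY]²·[A]² / ([X]·[A₂B]²) = 2.05×10⁻⁵.
(1.15×10⁻⁴)²·(0.00922)² / ((0.00176)·([A₂B])²) = 2.05×10⁻⁵
[A₂B]² = 3.12×10⁻⁵ ⇒ [A₂B] = 0.00558 mol/L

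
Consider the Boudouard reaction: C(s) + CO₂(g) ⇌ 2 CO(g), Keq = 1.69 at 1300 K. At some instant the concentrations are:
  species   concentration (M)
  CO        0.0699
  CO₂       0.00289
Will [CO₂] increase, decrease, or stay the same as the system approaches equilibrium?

stay the same

(C is a pure solid — omitted from Q.)
Q = [CO]² / [CO₂] = (0.0699)² / (0.00289) = 1.69
Q = 1.69 = Keq; the system is at equilibrium.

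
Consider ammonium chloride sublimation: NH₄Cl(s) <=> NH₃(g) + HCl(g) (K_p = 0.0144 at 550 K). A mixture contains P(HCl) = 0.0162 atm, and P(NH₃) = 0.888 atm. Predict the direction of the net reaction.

no net change (already at equilibrium)

(NH₄Cl is a pure solid — omitted from Q_p.)
Q_p = P(NH₃)·P(HCl) = (0.888)·(0.0162) = 0.0144
Q_p = 0.0144 = K_p, so the system is already at equilibrium.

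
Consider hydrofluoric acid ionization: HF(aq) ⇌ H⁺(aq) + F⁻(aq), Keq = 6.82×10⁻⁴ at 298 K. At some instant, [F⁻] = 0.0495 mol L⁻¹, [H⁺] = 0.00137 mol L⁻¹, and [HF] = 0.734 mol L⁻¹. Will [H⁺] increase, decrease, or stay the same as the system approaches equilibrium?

Q = [H⁺]·[F⁻] / [HF] = (0.00137)·(0.0495) / (0.734) = 9.24×10⁻⁵
Q = 9.24×10⁻⁵ < Keq = 6.82×10⁻⁴: net forward reaction.
H⁺ is a product, so it increases.

increase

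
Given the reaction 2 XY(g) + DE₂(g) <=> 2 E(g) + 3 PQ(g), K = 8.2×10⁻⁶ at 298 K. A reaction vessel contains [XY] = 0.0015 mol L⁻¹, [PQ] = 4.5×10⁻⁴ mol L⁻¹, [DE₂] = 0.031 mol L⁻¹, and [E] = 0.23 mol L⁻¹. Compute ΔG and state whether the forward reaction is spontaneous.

ΔG = 5.28 kJ/mol; the forward reaction is non-spontaneous

Q = [E]²·[PQ]³ / ([XY]²·[DE₂]) = (0.23)²·(4.5×10⁻⁴)³ / ((0.0015)²·(0.031)) = 6.91×10⁻⁵
ΔG = RT ln(Q/K) = (8.314 J mol⁻¹ K⁻¹)(298 K) × ln(6.91×10⁻⁵/8.2×10⁻⁶)
   = (2.478 kJ/mol)(2.131) = 5.28 kJ/mol
ΔG > 0, so the forward reaction is non-spontaneous (proceeds in reverse).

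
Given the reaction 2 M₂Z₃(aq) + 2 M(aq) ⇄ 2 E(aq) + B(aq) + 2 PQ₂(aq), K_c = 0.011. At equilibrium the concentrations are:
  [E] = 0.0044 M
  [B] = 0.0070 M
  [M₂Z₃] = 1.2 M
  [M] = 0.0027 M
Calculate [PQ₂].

At equilibrium, K_c = [E]²·[B]·[PQ₂]² / ([M₂Z₃]²·[M]²) = 0.011.
(0.0044)²·(0.0070)·([PQ₂])² / ((1.2)²·(0.0027)²) = 0.011
[PQ₂]² = 0.852 ⇒ [PQ₂] = 0.92 M

[PQ₂] = 0.92 M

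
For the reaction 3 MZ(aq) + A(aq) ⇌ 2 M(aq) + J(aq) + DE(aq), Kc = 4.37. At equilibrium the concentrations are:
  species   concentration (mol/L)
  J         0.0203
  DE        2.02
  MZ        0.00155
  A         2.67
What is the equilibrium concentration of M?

[M] = 0.00103 mol/L

At equilibrium, Kc = [M]²·[J]·[DE] / ([MZ]³·[A]) = 4.37.
([M])²·(0.0203)·(2.02) / ((0.00155)³·(2.67)) = 4.37
[M]² = 1.06×10⁻⁶ ⇒ [M] = 0.00103 mol/L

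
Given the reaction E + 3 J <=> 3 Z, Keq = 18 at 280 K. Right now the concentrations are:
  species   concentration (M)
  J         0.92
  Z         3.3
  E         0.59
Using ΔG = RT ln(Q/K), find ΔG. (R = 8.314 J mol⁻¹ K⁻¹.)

Q = [Z]³ / ([E]·[J]³) = (3.3)³ / ((0.59)·(0.92)³) = 78.2
ΔG = RT ln(Q/Keq) = (8.314 J mol⁻¹ K⁻¹)(280 K) × ln(78.2/18)
   = (2.328 kJ/mol)(1.469) = 3.42 kJ/mol
ΔG > 0, so the forward reaction is non-spontaneous (proceeds in reverse).

ΔG = 3.42 kJ/mol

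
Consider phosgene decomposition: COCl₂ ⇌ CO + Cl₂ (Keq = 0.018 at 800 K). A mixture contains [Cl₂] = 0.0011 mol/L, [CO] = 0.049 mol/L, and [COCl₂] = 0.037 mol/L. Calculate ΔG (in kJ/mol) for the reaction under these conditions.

ΔG = -16.7 kJ/mol

Q = [CO]·[Cl₂] / [COCl₂] = (0.049)·(0.0011) / (0.037) = 0.00146
ΔG = RT ln(Q/Keq) = (8.314 J mol⁻¹ K⁻¹)(800 K) × ln(0.00146/0.018)
   = (6.651 kJ/mol)(-2.512) = -16.7 kJ/mol
ΔG < 0, so the forward reaction is spontaneous (proceeds forward).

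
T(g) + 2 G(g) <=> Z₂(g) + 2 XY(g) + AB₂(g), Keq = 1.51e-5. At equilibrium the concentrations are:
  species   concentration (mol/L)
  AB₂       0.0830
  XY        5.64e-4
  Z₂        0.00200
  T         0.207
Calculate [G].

At equilibrium, Keq = [Z₂]·[XY]²·[AB₂] / ([T]·[G]²) = 1.51e-5.
(0.00200)·(5.64e-4)²·(0.0830) / ((0.207)·([G])²) = 1.51e-5
[G]² = 1.69e-5 ⇒ [G] = 0.00411 mol/L

[G] = 0.00411 mol/L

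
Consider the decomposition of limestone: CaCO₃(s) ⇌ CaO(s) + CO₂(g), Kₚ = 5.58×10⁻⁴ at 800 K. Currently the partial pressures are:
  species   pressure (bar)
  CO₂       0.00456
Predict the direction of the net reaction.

to the left

(CaCO₃, CaO are pure solids — omitted from Qₚ.)
Qₚ = P(CO₂) = 0.00456
Qₚ = 0.00456 > Kₚ = 5.58×10⁻⁴, so the reverse reaction proceeds.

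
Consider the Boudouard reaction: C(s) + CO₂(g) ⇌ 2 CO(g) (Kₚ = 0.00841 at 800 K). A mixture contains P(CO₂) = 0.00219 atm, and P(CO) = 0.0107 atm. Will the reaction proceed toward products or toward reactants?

(C is a pure solid — omitted from Qₚ.)
Qₚ = P(CO)² / P(CO₂) = (0.0107)² / (0.00219) = 0.0523
Qₚ = 0.0523 > Kₚ = 0.00841, so the reverse reaction proceeds.

in the reverse direction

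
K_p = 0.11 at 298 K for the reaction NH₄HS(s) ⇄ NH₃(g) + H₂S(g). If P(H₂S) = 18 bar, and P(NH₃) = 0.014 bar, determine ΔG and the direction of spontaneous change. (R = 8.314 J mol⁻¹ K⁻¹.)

ΔG = 2.05 kJ/mol; the forward reaction is non-spontaneous

(NH₄HS is a pure solid — omitted from Q_p.)
Q_p = P(NH₃)·P(H₂S) = (0.014)·(18) = 0.252
ΔG = RT ln(Q_p/K_p) = (8.314 J mol⁻¹ K⁻¹)(298 K) × ln(0.252/0.11)
   = (2.478 kJ/mol)(0.8289) = 2.05 kJ/mol
ΔG > 0, so the forward reaction is non-spontaneous (proceeds in reverse).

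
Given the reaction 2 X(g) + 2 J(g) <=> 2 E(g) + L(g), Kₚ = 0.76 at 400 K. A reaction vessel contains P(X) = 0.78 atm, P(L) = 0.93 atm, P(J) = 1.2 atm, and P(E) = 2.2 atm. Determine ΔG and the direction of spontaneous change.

ΔG = 6.36 kJ/mol; the forward reaction is non-spontaneous

Qₚ = P(E)²·P(L) / (P(X)²·P(J)²) = (2.2)²·(0.93) / ((0.78)²·(1.2)²) = 5.14
ΔG = RT ln(Qₚ/Kₚ) = (8.314 J mol⁻¹ K⁻¹)(400 K) × ln(5.14/0.76)
   = (3.326 kJ/mol)(1.911) = 6.36 kJ/mol
ΔG > 0, so the forward reaction is non-spontaneous (proceeds in reverse).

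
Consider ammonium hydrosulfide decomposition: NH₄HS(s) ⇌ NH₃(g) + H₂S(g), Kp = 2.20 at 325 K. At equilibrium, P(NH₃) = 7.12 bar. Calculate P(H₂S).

(NH₄HS is a pure solid — omitted from Kp.)
At equilibrium, Kp = P(NH₃)·P(H₂S) = 2.20.
(7.12)·(P(H₂S)) = 2.20
P(H₂S) = 0.309 bar

P(H₂S) = 0.309 bar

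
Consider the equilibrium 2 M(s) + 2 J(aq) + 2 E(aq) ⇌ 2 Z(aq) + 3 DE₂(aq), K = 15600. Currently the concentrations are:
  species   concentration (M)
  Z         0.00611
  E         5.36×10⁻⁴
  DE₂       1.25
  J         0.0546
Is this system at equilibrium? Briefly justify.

(M is a pure solid — omitted from Q.)
Q = [Z]²·[DE₂]³ / ([J]²·[E]²) = (0.00611)²·(1.25)³ / ((0.0546)²·(5.36×10⁻⁴)²) = 85100
Q = 85100 > K = 15600: net reverse reaction.

no; Q > K, reaction proceeds in reverse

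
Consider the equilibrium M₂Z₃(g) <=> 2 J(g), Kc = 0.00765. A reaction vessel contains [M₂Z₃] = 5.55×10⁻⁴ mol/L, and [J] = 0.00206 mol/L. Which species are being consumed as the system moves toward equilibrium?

Qc = [J]² / [M₂Z₃] = (0.00206)² / (5.55×10⁻⁴) = 0.00765
Qc = 0.00765 = Kc; the system is at equilibrium.

none (at equilibrium)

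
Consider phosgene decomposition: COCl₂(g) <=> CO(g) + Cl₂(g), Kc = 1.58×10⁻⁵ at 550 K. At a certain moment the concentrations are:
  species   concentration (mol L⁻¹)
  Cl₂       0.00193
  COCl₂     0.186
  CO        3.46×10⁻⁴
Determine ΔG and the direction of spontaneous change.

Qc = [CO]·[Cl₂] / [COCl₂] = (3.46×10⁻⁴)·(0.00193) / (0.186) = 3.59×10⁻⁶
ΔG = RT ln(Qc/Kc) = (8.314 J mol⁻¹ K⁻¹)(550 K) × ln(3.59×10⁻⁶/1.58×10⁻⁵)
   = (4.573 kJ/mol)(-1.482) = -6.78 kJ/mol
ΔG < 0, so the forward reaction is spontaneous (proceeds forward).

ΔG = -6.78 kJ/mol; the forward reaction is spontaneous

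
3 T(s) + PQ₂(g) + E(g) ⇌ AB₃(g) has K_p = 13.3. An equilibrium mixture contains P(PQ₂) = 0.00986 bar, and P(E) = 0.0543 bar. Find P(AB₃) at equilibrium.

P(AB₃) = 0.00712 bar

(T is a pure solid — omitted from K_p.)
At equilibrium, K_p = P(AB₃) / (P(PQ₂)·P(E)) = 13.3.
(P(AB₃)) / ((0.00986)·(0.0543)) = 13.3
P(AB₃) = 0.00712 bar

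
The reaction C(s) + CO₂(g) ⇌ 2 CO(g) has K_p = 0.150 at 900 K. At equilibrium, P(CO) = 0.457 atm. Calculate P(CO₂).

(C is a pure solid — omitted from K_p.)
At equilibrium, K_p = P(CO)² / P(CO₂) = 0.150.
(0.457)² / (P(CO₂)) = 0.150
P(CO₂) = 1.39 atm

P(CO₂) = 1.39 atm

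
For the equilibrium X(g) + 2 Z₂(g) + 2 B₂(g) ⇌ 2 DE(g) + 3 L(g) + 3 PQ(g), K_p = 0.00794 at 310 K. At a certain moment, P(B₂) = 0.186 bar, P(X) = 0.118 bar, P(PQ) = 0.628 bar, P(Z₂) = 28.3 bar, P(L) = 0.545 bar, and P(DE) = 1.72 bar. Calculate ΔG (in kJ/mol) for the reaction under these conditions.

ΔG = 3.92 kJ/mol

Q_p = P(DE)²·P(L)³·P(PQ)³ / (P(X)·P(Z₂)²·P(B₂)²) = (1.72)²·(0.545)³·(0.628)³ / ((0.118)·(28.3)²·(0.186)²) = 0.0363
ΔG = RT ln(Q_p/K_p) = (8.314 J mol⁻¹ K⁻¹)(310 K) × ln(0.0363/0.00794)
   = (2.577 kJ/mol)(1.520) = 3.92 kJ/mol
ΔG > 0, so the forward reaction is non-spontaneous (proceeds in reverse).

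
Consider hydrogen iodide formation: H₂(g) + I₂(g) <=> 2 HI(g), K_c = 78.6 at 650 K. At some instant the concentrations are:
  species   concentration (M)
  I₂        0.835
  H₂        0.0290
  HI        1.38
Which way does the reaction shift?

Q_c = [HI]² / ([H₂]·[I₂]) = (1.38)² / ((0.0290)·(0.835)) = 78.6
Q_c = 78.6 = K_c, so the system is already at equilibrium.

no net change (already at equilibrium)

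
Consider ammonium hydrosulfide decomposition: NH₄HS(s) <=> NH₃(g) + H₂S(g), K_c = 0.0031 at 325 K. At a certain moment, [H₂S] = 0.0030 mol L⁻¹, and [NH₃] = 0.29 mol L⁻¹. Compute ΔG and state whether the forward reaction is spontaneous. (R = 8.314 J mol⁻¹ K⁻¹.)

ΔG = -3.43 kJ/mol; the forward reaction is spontaneous

(NH₄HS is a pure solid — omitted from Q_c.)
Q_c = [NH₃]·[H₂S] = (0.29)·(0.0030) = 8.70×10⁻⁴
ΔG = RT ln(Q_c/K_c) = (8.314 J mol⁻¹ K⁻¹)(325 K) × ln(8.70×10⁻⁴/0.0031)
   = (2.702 kJ/mol)(-1.271) = -3.43 kJ/mol
ΔG < 0, so the forward reaction is spontaneous (proceeds forward).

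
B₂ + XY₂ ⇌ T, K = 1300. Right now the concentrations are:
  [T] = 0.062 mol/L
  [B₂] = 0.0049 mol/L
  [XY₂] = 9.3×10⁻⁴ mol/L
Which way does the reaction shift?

reverse (toward reactants)

Q = [T] / ([B₂]·[XY₂]) = (0.062) / ((0.0049)·(9.3×10⁻⁴)) = 14000
Q = 14000 > K = 1300, so the reverse reaction proceeds.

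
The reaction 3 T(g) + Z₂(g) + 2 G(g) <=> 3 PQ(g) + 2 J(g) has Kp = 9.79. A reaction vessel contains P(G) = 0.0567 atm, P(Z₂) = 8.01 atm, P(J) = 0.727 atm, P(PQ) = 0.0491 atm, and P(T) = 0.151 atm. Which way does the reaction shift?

to the right

Qp = P(PQ)³·P(J)² / (P(T)³·P(Z₂)·P(G)²) = (0.0491)³·(0.727)² / ((0.151)³·(8.01)·(0.0567)²) = 0.706
Qp = 0.706 < Kp = 9.79, so the forward reaction proceeds.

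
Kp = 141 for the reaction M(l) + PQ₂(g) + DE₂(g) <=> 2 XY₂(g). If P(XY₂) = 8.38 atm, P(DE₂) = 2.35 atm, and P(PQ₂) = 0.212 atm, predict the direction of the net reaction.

(M is a pure liquid — omitted from Qp.)
Qp = P(XY₂)² / (P(PQ₂)·P(DE₂)) = (8.38)² / ((0.212)·(2.35)) = 141
Qp = 141 = Kp, so the system is already at equilibrium.

neither direction; the system is at equilibrium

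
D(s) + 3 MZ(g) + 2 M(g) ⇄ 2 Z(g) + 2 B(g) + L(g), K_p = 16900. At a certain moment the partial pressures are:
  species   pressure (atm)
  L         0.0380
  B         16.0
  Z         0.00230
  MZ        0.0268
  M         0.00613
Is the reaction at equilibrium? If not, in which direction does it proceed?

(D is a pure solid — omitted from Q_p.)
Q_p = P(Z)²·P(B)²·P(L) / (P(MZ)³·P(M)²) = (0.00230)²·(16.0)²·(0.0380) / ((0.0268)³·(0.00613)²) = 71100
Q_p = 71100 > K_p = 16900, so the reverse reaction proceeds.

in the reverse direction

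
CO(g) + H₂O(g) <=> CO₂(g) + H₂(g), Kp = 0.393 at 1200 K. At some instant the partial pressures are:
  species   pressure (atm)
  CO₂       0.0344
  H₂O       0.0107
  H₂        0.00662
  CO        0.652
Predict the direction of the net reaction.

Qp = P(CO₂)·P(H₂) / (P(CO)·P(H₂O)) = (0.0344)·(0.00662) / ((0.652)·(0.0107)) = 0.0326
Qp = 0.0326 < Kp = 0.393, so the forward reaction proceeds.

in the forward direction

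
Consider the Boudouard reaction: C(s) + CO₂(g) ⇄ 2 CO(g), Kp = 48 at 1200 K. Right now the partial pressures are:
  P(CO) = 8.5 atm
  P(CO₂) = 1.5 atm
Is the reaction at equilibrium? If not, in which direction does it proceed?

neither direction; the system is at equilibrium

(C is a pure solid — omitted from Qp.)
Qp = P(CO)² / P(CO₂) = (8.5)² / (1.5) = 48
Qp = 48 = Kp, so the system is already at equilibrium.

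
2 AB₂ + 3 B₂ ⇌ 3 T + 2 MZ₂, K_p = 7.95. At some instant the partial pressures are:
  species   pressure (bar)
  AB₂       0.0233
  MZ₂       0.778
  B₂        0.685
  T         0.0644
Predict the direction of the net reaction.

Q_p = P(T)³·P(MZ₂)² / (P(AB₂)²·P(B₂)³) = (0.0644)³·(0.778)² / ((0.0233)²·(0.685)³) = 0.926
Q_p = 0.926 < K_p = 7.95, so the forward reaction proceeds.

toward products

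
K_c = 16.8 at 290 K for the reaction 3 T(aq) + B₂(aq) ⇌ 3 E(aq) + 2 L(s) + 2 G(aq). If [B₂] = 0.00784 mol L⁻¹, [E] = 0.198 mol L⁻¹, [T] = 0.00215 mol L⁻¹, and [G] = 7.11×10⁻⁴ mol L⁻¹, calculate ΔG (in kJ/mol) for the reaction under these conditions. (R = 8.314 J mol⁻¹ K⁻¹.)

(L is a pure solid — omitted from Q_c.)
Q_c = [E]³·[G]² / ([T]³·[B₂]) = (0.198)³·(7.11×10⁻⁴)² / ((0.00215)³·(0.00784)) = 50.4
ΔG = RT ln(Q_c/K_c) = (8.314 J mol⁻¹ K⁻¹)(290 K) × ln(50.4/16.8)
   = (2.411 kJ/mol)(1.099) = 2.65 kJ/mol
ΔG > 0, so the forward reaction is non-spontaneous (proceeds in reverse).

ΔG = 2.65 kJ/mol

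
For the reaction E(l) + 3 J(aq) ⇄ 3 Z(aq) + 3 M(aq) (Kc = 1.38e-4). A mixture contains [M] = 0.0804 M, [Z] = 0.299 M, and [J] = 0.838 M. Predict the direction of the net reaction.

in the forward direction

(E is a pure liquid — omitted from Qc.)
Qc = [Z]³·[M]³ / [J]³ = (0.299)³·(0.0804)³ / (0.838)³ = 2.36e-5
Qc = 2.36e-5 < Kc = 1.38e-4, so the forward reaction proceeds.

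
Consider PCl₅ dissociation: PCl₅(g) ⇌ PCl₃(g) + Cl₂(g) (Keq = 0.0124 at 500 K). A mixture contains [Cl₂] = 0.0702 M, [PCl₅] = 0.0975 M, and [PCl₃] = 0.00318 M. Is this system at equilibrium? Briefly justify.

Q = [PCl₃]·[Cl₂] / [PCl₅] = (0.00318)·(0.0702) / (0.0975) = 0.00229
Q = 0.00229 < Keq = 0.0124: net forward reaction.

no; Q < K, reaction proceeds forward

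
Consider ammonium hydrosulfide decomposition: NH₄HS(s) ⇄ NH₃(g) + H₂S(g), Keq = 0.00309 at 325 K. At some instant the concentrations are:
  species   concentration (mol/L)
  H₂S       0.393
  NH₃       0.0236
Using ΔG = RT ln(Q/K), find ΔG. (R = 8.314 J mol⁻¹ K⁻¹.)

(NH₄HS is a pure solid — omitted from Q.)
Q = [NH₃]·[H₂S] = (0.0236)·(0.393) = 0.00927
ΔG = RT ln(Q/Keq) = (8.314 J mol⁻¹ K⁻¹)(325 K) × ln(0.00927/0.00309)
   = (2.702 kJ/mol)(1.099) = 2.97 kJ/mol
ΔG > 0, so the forward reaction is non-spontaneous (proceeds in reverse).

ΔG = 2.97 kJ/mol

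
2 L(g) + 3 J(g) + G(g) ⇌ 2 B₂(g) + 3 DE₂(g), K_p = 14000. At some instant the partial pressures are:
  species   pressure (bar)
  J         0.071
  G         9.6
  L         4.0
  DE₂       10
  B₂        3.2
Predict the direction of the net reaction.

toward reactants

Q_p = P(B₂)²·P(DE₂)³ / (P(L)²·P(J)³·P(G)) = (3.2)²·(10)³ / ((4.0)²·(0.071)³·(9.6)) = 1.9×10⁵
Q_p = 1.9×10⁵ > K_p = 14000, so the reverse reaction proceeds.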